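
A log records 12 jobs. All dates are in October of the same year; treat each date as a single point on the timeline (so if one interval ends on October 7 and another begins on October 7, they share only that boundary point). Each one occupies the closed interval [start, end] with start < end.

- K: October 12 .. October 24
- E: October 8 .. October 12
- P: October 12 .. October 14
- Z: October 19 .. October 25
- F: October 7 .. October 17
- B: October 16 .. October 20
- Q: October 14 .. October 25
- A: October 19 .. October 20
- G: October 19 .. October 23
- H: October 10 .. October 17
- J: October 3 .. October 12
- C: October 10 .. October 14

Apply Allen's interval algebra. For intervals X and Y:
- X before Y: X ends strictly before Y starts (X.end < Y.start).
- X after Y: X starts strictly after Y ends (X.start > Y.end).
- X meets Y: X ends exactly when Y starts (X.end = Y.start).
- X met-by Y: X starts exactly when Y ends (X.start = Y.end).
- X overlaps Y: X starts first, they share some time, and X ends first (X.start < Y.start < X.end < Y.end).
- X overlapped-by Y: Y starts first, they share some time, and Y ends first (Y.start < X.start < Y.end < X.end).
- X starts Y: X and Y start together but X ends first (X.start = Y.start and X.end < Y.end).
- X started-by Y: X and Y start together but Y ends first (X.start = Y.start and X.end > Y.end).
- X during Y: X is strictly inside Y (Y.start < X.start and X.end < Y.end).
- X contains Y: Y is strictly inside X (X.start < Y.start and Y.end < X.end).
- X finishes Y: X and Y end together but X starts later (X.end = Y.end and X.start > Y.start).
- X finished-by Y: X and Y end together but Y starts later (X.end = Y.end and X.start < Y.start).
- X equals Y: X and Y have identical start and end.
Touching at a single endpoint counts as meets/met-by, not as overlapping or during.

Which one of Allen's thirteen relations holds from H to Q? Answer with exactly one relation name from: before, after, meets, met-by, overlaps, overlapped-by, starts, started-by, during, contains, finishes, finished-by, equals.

overlaps

H = [October 10, October 17]; Q = [October 14, October 25].
Compare endpoints: H.start < Q.start, H.start < Q.end, H.end > Q.start, H.end < Q.end.
That pattern is 'overlaps'.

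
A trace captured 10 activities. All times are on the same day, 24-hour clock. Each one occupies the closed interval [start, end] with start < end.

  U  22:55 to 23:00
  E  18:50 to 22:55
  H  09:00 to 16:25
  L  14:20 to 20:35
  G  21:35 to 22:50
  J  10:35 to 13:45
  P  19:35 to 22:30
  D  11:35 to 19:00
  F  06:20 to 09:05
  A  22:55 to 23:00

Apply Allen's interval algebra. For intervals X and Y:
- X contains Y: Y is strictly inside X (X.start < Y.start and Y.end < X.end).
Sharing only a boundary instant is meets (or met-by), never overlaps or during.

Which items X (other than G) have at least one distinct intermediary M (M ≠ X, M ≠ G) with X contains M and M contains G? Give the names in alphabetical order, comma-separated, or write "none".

Target G = [21:35, 22:50].
Intermediaries M with M contains G: E.
Via E — items with X contains E: none.
Union: none.

none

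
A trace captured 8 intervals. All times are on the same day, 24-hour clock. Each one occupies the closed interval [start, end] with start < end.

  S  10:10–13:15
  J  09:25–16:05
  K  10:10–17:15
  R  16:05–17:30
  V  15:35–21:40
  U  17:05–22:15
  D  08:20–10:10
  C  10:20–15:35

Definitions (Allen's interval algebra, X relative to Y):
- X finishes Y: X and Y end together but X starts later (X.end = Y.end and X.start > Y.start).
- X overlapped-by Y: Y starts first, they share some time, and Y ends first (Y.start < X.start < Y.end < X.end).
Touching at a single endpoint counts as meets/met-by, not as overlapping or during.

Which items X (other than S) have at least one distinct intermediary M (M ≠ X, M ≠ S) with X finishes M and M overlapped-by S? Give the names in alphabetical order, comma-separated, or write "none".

none

Target S = [10:10, 13:15].
Intermediaries M with M overlapped-by S: C.
Via C — items with X finishes C: none.
Union: none.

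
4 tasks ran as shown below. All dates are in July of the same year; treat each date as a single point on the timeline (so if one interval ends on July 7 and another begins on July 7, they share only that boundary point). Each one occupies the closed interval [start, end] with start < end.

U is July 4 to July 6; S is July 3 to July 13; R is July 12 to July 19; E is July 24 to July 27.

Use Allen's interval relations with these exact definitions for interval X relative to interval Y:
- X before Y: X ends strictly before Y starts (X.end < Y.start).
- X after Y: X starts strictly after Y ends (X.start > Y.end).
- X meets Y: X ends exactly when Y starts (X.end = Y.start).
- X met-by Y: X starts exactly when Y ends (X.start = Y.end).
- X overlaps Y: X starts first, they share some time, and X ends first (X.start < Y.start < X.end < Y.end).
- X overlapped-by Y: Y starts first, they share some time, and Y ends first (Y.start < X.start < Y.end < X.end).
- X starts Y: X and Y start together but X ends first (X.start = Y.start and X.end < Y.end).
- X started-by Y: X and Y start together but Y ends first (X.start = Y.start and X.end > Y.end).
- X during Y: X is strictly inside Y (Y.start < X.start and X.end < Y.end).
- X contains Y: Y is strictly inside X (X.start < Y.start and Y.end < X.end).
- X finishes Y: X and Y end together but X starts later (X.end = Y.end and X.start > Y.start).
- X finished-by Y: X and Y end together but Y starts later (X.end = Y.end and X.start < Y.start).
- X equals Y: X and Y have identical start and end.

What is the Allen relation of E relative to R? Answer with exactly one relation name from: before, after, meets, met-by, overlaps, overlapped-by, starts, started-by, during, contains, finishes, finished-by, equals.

after

E = [July 24, July 27]; R = [July 12, July 19].
Compare endpoints: E.start > R.start, E.start > R.end, E.end > R.start, E.end > R.end.
That pattern is 'after'.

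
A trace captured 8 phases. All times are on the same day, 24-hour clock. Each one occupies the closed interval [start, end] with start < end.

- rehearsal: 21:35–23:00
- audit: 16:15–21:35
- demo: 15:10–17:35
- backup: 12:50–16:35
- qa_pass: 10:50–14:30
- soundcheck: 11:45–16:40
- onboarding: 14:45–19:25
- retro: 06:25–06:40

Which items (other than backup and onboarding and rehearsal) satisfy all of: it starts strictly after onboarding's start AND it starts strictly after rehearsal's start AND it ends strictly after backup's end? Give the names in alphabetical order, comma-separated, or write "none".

Conditions: its start is strictly after onboarding's start (X.start > 14:45) AND its start is strictly after rehearsal's start (X.start > 21:35) AND its end is strictly after backup's end (X.end > 16:35).
audit: start 16:15 > 14:45? ✓; start 16:15 > 21:35? ✗; end 21:35 > 16:35? ✓ → no.
demo: start 15:10 > 14:45? ✓; start 15:10 > 21:35? ✗; end 17:35 > 16:35? ✓ → no.
qa_pass: start 10:50 > 14:45? ✗; start 10:50 > 21:35? ✗; end 14:30 > 16:35? ✗ → no.
retro: start 06:25 > 14:45? ✗; start 06:25 > 21:35? ✗; end 06:40 > 16:35? ✗ → no.
soundcheck: start 11:45 > 14:45? ✗; start 11:45 > 21:35? ✗; end 16:40 > 16:35? ✓ → no.
Result: none.

none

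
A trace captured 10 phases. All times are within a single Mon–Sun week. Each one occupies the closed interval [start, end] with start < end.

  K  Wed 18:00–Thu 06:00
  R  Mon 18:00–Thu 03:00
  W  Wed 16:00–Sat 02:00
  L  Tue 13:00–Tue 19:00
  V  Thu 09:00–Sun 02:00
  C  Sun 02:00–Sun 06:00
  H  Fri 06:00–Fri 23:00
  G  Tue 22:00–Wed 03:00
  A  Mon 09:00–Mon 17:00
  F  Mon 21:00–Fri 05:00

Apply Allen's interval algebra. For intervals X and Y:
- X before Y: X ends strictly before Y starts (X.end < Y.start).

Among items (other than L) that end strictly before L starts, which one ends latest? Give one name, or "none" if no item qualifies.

A

Target L = [Tue 13:00, Tue 19:00].
A [Mon 09:00, Mon 17:00] → before → candidate.
C [Sun 02:00, Sun 06:00] → after → excluded.
F [Mon 21:00, Fri 05:00] → contains → excluded.
G [Tue 22:00, Wed 03:00] → after → excluded.
H [Fri 06:00, Fri 23:00] → after → excluded.
K [Wed 18:00, Thu 06:00] → after → excluded.
R [Mon 18:00, Thu 03:00] → contains → excluded.
V [Thu 09:00, Sun 02:00] → after → excluded.
W [Wed 16:00, Sat 02:00] → after → excluded.
Among candidates, latest end is Mon 17:00 → A.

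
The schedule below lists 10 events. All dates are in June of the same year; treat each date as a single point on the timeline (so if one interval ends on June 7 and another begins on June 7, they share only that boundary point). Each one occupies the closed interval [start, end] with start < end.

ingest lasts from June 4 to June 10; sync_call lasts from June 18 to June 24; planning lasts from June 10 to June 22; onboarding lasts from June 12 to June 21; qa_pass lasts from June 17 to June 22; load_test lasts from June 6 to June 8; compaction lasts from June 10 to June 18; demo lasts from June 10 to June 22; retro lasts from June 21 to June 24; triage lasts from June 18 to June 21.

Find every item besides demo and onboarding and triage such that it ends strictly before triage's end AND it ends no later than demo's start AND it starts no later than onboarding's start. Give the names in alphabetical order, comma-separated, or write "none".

ingest, load_test

Conditions: its end is strictly before triage's end (X.end < June 21) AND its end is no later than demo's start (X.end <= June 10) AND its start is no later than onboarding's start (X.start <= June 12).
compaction: end June 18 < June 21? ✓; end June 18 <= June 10? ✗; start June 10 <= June 12? ✓ → no.
ingest: end June 10 < June 21? ✓; end June 10 <= June 10? ✓; start June 4 <= June 12? ✓ → yes.
load_test: end June 8 < June 21? ✓; end June 8 <= June 10? ✓; start June 6 <= June 12? ✓ → yes.
planning: end June 22 < June 21? ✗; end June 22 <= June 10? ✗; start June 10 <= June 12? ✓ → no.
qa_pass: end June 22 < June 21? ✗; end June 22 <= June 10? ✗; start June 17 <= June 12? ✗ → no.
retro: end June 24 < June 21? ✗; end June 24 <= June 10? ✗; start June 21 <= June 12? ✗ → no.
sync_call: end June 24 < June 21? ✗; end June 24 <= June 10? ✗; start June 18 <= June 12? ✗ → no.
Result: ingest, load_test.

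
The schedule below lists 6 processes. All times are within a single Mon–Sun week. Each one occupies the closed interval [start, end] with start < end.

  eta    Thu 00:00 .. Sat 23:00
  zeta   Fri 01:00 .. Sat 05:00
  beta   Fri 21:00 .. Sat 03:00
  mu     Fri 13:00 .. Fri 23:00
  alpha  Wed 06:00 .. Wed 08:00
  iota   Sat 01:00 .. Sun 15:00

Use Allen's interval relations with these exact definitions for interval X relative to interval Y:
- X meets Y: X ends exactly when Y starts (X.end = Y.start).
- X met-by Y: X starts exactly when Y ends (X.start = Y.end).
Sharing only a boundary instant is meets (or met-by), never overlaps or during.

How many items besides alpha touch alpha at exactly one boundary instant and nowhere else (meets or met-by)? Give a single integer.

0

Target alpha = [Wed 06:00, Wed 08:00].
beta [Fri 21:00, Sat 03:00] → after → no.
eta [Thu 00:00, Sat 23:00] → after → no.
iota [Sat 01:00, Sun 15:00] → after → no.
mu [Fri 13:00, Fri 23:00] → after → no.
zeta [Fri 01:00, Sat 05:00] → after → no.
Total: 0.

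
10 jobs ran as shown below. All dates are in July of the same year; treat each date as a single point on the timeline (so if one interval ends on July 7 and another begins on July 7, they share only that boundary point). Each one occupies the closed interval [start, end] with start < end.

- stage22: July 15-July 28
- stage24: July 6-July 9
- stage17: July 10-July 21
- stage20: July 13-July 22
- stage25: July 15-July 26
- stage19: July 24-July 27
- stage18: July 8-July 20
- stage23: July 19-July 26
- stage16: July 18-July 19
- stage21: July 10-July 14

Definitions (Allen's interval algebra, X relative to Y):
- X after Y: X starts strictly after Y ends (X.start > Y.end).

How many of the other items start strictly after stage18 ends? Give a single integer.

Target stage18 = [July 8, July 20].
stage16 [July 18, July 19] → during → no.
stage17 [July 10, July 21] → overlapped-by → no.
stage19 [July 24, July 27] → after → counts.
stage20 [July 13, July 22] → overlapped-by → no.
stage21 [July 10, July 14] → during → no.
stage22 [July 15, July 28] → overlapped-by → no.
stage23 [July 19, July 26] → overlapped-by → no.
stage24 [July 6, July 9] → overlaps → no.
stage25 [July 15, July 26] → overlapped-by → no.
Total: 1.

1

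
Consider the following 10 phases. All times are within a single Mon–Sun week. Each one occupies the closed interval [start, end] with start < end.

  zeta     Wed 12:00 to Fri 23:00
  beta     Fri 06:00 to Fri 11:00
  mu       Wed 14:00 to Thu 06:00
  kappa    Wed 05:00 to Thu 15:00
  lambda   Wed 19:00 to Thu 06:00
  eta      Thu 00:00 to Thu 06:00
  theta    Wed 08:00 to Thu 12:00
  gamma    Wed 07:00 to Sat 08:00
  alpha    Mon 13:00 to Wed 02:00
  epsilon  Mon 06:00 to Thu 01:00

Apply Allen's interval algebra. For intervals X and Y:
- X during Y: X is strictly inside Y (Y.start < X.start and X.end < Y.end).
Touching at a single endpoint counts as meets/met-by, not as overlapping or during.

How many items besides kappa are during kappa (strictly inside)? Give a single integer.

Target kappa = [Wed 05:00, Thu 15:00].
alpha [Mon 13:00, Wed 02:00] → before → no.
beta [Fri 06:00, Fri 11:00] → after → no.
epsilon [Mon 06:00, Thu 01:00] → overlaps → no.
eta [Thu 00:00, Thu 06:00] → during → counts.
gamma [Wed 07:00, Sat 08:00] → overlapped-by → no.
lambda [Wed 19:00, Thu 06:00] → during → counts.
mu [Wed 14:00, Thu 06:00] → during → counts.
theta [Wed 08:00, Thu 12:00] → during → counts.
zeta [Wed 12:00, Fri 23:00] → overlapped-by → no.
Total: 4.

4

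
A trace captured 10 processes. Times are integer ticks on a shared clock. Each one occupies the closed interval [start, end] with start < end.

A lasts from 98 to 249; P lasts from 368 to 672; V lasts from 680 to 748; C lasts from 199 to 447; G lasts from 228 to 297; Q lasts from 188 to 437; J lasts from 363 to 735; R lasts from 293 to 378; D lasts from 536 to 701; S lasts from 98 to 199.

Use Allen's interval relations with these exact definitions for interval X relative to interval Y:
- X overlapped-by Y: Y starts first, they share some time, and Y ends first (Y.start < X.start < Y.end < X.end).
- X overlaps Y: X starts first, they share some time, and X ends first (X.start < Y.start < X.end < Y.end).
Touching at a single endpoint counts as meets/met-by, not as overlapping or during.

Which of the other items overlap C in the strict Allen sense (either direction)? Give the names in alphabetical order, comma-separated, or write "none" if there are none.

Target C = [199, 447].
A [98, 249] → overlaps → yes.
D [536, 701] → after → no.
G [228, 297] → during → no.
J [363, 735] → overlapped-by → yes.
P [368, 672] → overlapped-by → yes.
Q [188, 437] → overlaps → yes.
R [293, 378] → during → no.
S [98, 199] → meets → no.
V [680, 748] → after → no.
Result: A, J, P, Q.

A, J, P, Q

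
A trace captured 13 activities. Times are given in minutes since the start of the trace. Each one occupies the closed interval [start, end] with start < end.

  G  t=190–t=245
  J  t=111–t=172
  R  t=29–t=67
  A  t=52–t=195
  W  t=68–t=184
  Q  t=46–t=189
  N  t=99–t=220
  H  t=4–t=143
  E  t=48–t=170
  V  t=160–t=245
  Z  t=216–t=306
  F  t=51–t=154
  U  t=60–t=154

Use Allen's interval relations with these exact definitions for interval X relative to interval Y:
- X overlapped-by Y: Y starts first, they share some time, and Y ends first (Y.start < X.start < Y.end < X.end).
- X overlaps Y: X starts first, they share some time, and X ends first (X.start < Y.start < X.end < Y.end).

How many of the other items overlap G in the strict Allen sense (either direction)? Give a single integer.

3

Target G = [t=190, t=245].
A [t=52, t=195] → overlaps → counts.
E [t=48, t=170] → before → no.
F [t=51, t=154] → before → no.
H [t=4, t=143] → before → no.
J [t=111, t=172] → before → no.
N [t=99, t=220] → overlaps → counts.
Q [t=46, t=189] → before → no.
R [t=29, t=67] → before → no.
U [t=60, t=154] → before → no.
V [t=160, t=245] → finished-by → no.
W [t=68, t=184] → before → no.
Z [t=216, t=306] → overlapped-by → counts.
Total: 3.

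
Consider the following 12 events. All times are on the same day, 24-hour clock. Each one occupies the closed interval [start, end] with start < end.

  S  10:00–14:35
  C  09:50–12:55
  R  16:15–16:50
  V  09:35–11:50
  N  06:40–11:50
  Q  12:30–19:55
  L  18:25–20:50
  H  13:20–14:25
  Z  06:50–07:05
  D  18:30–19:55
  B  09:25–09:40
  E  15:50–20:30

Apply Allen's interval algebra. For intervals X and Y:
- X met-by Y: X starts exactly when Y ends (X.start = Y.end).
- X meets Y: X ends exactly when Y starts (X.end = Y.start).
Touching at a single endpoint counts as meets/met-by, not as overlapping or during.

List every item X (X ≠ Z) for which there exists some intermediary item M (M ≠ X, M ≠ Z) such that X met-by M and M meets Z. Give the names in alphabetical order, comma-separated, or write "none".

none

Target Z = [06:50, 07:05].
Intermediaries M with M meets Z: none.
Union: none.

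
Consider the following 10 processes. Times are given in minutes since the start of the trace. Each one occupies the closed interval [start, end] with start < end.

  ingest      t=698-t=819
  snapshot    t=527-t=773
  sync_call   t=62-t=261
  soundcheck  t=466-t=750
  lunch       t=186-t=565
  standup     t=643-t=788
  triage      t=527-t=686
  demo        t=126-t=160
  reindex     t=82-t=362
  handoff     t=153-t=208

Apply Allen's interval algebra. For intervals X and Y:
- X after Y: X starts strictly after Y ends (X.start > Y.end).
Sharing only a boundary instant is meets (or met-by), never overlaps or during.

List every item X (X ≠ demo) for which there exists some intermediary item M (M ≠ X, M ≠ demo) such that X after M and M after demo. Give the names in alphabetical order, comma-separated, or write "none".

Target demo = [t=126, t=160].
Intermediaries M with M after demo: ingest, lunch, snapshot, soundcheck, standup, triage.
Via ingest — items with X after ingest: none.
Via lunch — items with X after lunch: ingest, standup.
Via snapshot — items with X after snapshot: none.
Via soundcheck — items with X after soundcheck: none.
Via standup — items with X after standup: none.
Via triage — items with X after triage: ingest.
Union: ingest, standup.

ingest, standup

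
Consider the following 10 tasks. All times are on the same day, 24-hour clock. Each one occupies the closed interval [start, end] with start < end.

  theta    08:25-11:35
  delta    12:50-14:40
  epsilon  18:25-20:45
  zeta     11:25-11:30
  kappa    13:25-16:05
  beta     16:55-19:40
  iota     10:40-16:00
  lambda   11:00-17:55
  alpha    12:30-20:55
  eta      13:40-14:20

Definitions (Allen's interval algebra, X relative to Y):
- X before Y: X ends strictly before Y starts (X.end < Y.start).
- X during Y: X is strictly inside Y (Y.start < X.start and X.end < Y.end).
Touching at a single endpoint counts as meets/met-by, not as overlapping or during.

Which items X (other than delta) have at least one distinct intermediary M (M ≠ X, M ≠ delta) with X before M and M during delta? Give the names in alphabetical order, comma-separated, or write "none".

theta, zeta

Target delta = [12:50, 14:40].
Intermediaries M with M during delta: eta.
Via eta — items with X before eta: theta, zeta.
Union: theta, zeta.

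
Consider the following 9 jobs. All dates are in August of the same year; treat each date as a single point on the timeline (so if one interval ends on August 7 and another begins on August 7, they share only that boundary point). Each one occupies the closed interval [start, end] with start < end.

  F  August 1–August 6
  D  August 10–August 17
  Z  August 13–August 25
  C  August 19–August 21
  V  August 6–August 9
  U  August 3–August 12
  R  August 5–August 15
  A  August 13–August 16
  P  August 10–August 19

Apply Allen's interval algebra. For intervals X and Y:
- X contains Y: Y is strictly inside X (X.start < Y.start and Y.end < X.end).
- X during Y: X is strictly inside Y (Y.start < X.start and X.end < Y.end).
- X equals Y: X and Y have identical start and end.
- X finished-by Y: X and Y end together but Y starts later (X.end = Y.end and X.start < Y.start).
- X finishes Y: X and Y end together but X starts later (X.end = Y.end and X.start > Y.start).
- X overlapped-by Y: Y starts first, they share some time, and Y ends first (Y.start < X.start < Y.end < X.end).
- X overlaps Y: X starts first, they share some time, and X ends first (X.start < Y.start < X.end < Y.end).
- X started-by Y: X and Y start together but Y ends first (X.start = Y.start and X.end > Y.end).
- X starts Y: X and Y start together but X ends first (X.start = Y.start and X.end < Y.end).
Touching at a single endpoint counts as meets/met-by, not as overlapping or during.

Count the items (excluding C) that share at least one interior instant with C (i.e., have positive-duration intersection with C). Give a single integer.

Target C = [August 19, August 21].
A [August 13, August 16] → before → no.
D [August 10, August 17] → before → no.
F [August 1, August 6] → before → no.
P [August 10, August 19] → meets → no.
R [August 5, August 15] → before → no.
U [August 3, August 12] → before → no.
V [August 6, August 9] → before → no.
Z [August 13, August 25] → contains → counts.
Total: 1.

1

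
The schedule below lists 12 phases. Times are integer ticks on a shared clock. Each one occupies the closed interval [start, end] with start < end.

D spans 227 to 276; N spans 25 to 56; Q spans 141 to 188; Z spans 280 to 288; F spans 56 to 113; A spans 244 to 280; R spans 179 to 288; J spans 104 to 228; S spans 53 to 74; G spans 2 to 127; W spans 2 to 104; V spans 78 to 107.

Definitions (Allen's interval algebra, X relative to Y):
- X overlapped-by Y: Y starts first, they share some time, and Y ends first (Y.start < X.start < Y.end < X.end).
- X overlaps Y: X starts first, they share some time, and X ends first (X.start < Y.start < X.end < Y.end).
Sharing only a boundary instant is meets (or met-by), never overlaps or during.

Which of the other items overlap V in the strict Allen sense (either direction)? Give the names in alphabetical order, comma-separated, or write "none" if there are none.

Target V = [78, 107].
A [244, 280] → after → no.
D [227, 276] → after → no.
F [56, 113] → contains → no.
G [2, 127] → contains → no.
J [104, 228] → overlapped-by → yes.
N [25, 56] → before → no.
Q [141, 188] → after → no.
R [179, 288] → after → no.
S [53, 74] → before → no.
W [2, 104] → overlaps → yes.
Z [280, 288] → after → no.
Result: J, W.

J, W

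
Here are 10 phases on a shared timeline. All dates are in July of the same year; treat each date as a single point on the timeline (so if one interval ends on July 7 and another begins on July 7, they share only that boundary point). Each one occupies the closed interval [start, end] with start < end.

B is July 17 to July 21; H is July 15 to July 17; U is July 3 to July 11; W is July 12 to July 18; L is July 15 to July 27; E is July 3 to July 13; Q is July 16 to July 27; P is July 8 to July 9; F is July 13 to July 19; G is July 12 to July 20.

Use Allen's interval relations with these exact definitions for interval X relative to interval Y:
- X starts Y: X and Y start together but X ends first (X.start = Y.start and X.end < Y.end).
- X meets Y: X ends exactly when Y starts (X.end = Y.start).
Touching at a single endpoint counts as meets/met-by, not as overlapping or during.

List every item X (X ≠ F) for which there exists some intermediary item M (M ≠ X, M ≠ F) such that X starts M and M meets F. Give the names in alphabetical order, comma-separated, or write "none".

U

Target F = [July 13, July 19].
Intermediaries M with M meets F: E.
Via E — items with X starts E: U.
Union: U.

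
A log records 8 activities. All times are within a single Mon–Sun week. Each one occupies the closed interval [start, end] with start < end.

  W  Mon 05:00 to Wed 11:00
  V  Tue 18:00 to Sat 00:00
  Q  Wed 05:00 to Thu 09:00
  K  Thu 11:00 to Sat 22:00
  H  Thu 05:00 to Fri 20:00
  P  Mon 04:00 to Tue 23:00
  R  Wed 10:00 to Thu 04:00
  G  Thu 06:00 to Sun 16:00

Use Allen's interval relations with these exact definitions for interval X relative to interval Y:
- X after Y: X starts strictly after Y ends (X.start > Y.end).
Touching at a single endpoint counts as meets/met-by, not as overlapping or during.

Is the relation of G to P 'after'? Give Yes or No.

G = [Thu 06:00, Sun 16:00], P = [Mon 04:00, Tue 23:00].
Actual relation of G to P: after.
Asked whether 'after' holds → Yes.

Yes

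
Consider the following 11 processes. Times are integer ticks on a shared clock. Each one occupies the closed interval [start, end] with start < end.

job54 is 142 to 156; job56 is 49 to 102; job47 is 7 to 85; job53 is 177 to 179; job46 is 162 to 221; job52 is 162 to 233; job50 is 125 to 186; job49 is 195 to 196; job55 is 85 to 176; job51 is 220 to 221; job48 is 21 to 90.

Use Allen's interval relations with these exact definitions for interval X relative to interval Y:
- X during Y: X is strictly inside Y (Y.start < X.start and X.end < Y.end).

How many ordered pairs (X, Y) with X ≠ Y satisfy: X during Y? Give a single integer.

8

Checking all 110 ordered pairs for relation 'during'; matching pairs in alphabetical order:
(job49, job46): job49 during job46 ✓
(job49, job52): job49 during job52 ✓
(job51, job52): job51 during job52 ✓
(job53, job46): job53 during job46 ✓
(job53, job50): job53 during job50 ✓
(job53, job52): job53 during job52 ✓
(job54, job50): job54 during job50 ✓
(job54, job55): job54 during job55 ✓
Count: 8.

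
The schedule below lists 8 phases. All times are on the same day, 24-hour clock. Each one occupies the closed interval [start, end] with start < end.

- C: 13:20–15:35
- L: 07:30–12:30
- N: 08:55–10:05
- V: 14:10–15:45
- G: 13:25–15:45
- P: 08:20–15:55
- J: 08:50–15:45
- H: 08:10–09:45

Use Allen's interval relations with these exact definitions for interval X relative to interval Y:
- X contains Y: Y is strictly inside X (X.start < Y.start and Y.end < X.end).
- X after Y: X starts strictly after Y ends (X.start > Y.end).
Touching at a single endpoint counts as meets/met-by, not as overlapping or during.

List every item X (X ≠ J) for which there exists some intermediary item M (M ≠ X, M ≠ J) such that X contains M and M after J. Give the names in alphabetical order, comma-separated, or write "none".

none

Target J = [08:50, 15:45].
Intermediaries M with M after J: none.
Union: none.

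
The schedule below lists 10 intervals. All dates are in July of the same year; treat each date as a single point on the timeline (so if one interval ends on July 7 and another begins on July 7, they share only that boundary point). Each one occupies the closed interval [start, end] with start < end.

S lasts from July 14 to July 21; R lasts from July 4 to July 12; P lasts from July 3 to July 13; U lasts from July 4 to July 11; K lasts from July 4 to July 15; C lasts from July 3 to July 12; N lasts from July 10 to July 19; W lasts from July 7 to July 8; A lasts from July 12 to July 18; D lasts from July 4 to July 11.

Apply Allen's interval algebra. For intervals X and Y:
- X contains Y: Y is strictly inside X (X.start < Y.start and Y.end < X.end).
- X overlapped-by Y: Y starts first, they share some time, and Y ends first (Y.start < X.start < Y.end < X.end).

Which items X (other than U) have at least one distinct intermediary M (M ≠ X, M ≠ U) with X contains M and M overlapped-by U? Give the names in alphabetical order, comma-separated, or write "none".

none

Target U = [July 4, July 11].
Intermediaries M with M overlapped-by U: N.
Via N — items with X contains N: none.
Union: none.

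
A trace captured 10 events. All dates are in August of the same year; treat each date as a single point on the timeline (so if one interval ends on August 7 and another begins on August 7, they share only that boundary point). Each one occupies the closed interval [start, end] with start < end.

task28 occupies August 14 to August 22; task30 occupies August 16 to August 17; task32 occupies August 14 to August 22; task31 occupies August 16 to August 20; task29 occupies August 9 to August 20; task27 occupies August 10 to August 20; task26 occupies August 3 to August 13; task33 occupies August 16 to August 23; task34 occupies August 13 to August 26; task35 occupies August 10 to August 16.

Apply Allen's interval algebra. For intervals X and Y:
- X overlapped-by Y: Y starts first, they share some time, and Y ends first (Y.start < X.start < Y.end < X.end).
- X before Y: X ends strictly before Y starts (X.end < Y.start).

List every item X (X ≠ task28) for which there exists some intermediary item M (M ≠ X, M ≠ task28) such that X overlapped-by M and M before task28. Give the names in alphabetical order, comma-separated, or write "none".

task27, task29, task35

Target task28 = [August 14, August 22].
Intermediaries M with M before task28: task26.
Via task26 — items with X overlapped-by task26: task27, task29, task35.
Union: task27, task29, task35.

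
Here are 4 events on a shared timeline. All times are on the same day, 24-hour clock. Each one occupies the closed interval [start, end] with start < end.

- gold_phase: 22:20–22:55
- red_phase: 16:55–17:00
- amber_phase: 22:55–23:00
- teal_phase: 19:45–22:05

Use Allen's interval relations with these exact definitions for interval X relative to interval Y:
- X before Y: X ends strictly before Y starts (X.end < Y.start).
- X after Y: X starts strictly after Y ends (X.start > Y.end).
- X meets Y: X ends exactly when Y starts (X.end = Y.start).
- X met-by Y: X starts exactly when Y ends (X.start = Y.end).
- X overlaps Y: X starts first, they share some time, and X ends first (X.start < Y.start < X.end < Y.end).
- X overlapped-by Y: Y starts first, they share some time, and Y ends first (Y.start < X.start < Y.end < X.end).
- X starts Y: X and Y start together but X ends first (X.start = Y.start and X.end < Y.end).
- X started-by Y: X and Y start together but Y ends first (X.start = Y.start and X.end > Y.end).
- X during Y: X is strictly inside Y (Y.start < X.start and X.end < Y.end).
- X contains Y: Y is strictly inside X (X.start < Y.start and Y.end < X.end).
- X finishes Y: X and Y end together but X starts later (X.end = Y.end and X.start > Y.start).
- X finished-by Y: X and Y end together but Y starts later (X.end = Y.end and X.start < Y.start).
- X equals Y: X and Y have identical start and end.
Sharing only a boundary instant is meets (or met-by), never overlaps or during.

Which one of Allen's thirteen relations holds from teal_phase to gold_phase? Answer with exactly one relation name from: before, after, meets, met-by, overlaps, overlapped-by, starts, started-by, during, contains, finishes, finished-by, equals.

before

teal_phase = [19:45, 22:05]; gold_phase = [22:20, 22:55].
Compare endpoints: teal_phase.start < gold_phase.start, teal_phase.start < gold_phase.end, teal_phase.end < gold_phase.start, teal_phase.end < gold_phase.end.
That pattern is 'before'.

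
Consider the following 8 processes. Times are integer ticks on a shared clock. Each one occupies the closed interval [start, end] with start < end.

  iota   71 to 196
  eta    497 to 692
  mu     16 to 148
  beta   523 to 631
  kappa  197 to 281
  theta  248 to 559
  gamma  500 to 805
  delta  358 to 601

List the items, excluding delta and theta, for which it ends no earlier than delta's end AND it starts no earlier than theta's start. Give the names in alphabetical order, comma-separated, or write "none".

beta, eta, gamma

Conditions: its end is no earlier than delta's end (X.end >= 601) AND its start is no earlier than theta's start (X.start >= 248).
beta: end 631 >= 601? ✓; start 523 >= 248? ✓ → yes.
eta: end 692 >= 601? ✓; start 497 >= 248? ✓ → yes.
gamma: end 805 >= 601? ✓; start 500 >= 248? ✓ → yes.
iota: end 196 >= 601? ✗; start 71 >= 248? ✗ → no.
kappa: end 281 >= 601? ✗; start 197 >= 248? ✗ → no.
mu: end 148 >= 601? ✗; start 16 >= 248? ✗ → no.
Result: beta, eta, gamma.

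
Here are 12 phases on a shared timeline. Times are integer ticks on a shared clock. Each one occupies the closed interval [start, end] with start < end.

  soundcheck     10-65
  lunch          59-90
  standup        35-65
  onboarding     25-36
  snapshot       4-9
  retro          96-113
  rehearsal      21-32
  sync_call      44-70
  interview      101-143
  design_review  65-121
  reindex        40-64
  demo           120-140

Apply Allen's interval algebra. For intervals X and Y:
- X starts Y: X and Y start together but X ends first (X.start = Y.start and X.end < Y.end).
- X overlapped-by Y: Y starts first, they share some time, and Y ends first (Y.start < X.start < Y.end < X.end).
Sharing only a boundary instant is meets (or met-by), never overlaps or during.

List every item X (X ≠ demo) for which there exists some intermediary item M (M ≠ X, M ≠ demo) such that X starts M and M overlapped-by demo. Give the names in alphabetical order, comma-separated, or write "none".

none

Target demo = [120, 140].
Intermediaries M with M overlapped-by demo: none.
Union: none.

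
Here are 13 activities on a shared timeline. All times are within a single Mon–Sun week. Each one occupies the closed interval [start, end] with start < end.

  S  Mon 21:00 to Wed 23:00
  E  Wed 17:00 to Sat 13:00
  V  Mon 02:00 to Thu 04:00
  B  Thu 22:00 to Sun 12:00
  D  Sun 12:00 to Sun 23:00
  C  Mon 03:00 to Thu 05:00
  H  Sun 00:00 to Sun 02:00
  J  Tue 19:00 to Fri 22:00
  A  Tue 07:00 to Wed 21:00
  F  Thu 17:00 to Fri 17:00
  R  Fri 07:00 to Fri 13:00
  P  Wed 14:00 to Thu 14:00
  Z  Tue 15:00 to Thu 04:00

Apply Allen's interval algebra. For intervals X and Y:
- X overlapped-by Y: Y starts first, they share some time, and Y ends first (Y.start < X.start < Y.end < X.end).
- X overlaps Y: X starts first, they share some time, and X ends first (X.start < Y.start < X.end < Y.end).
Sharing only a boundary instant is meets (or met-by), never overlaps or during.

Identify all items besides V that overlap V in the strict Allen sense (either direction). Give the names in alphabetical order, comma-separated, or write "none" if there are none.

Target V = [Mon 02:00, Thu 04:00].
A [Tue 07:00, Wed 21:00] → during → no.
B [Thu 22:00, Sun 12:00] → after → no.
C [Mon 03:00, Thu 05:00] → overlapped-by → yes.
D [Sun 12:00, Sun 23:00] → after → no.
E [Wed 17:00, Sat 13:00] → overlapped-by → yes.
F [Thu 17:00, Fri 17:00] → after → no.
H [Sun 00:00, Sun 02:00] → after → no.
J [Tue 19:00, Fri 22:00] → overlapped-by → yes.
P [Wed 14:00, Thu 14:00] → overlapped-by → yes.
R [Fri 07:00, Fri 13:00] → after → no.
S [Mon 21:00, Wed 23:00] → during → no.
Z [Tue 15:00, Thu 04:00] → finishes → no.
Result: C, E, J, P.

C, E, J, P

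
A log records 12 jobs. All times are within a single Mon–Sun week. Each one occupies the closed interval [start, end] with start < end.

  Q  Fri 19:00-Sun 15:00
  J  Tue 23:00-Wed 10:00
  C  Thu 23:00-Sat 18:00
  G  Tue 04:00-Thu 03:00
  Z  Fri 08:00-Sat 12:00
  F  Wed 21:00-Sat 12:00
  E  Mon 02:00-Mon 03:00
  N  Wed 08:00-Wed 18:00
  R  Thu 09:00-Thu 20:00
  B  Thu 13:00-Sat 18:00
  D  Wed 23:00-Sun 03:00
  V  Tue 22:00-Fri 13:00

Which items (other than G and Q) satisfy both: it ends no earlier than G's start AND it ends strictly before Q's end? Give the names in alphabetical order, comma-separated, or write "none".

Conditions: its end is no earlier than G's start (X.end >= Tue 04:00) AND its end is strictly before Q's end (X.end < Sun 15:00).
B: end Sat 18:00 >= Tue 04:00? ✓; end Sat 18:00 < Sun 15:00? ✓ → yes.
C: end Sat 18:00 >= Tue 04:00? ✓; end Sat 18:00 < Sun 15:00? ✓ → yes.
D: end Sun 03:00 >= Tue 04:00? ✓; end Sun 03:00 < Sun 15:00? ✓ → yes.
E: end Mon 03:00 >= Tue 04:00? ✗; end Mon 03:00 < Sun 15:00? ✓ → no.
F: end Sat 12:00 >= Tue 04:00? ✓; end Sat 12:00 < Sun 15:00? ✓ → yes.
J: end Wed 10:00 >= Tue 04:00? ✓; end Wed 10:00 < Sun 15:00? ✓ → yes.
N: end Wed 18:00 >= Tue 04:00? ✓; end Wed 18:00 < Sun 15:00? ✓ → yes.
R: end Thu 20:00 >= Tue 04:00? ✓; end Thu 20:00 < Sun 15:00? ✓ → yes.
V: end Fri 13:00 >= Tue 04:00? ✓; end Fri 13:00 < Sun 15:00? ✓ → yes.
Z: end Sat 12:00 >= Tue 04:00? ✓; end Sat 12:00 < Sun 15:00? ✓ → yes.
Result: B, C, D, F, J, N, R, V, Z.

B, C, D, F, J, N, R, V, Z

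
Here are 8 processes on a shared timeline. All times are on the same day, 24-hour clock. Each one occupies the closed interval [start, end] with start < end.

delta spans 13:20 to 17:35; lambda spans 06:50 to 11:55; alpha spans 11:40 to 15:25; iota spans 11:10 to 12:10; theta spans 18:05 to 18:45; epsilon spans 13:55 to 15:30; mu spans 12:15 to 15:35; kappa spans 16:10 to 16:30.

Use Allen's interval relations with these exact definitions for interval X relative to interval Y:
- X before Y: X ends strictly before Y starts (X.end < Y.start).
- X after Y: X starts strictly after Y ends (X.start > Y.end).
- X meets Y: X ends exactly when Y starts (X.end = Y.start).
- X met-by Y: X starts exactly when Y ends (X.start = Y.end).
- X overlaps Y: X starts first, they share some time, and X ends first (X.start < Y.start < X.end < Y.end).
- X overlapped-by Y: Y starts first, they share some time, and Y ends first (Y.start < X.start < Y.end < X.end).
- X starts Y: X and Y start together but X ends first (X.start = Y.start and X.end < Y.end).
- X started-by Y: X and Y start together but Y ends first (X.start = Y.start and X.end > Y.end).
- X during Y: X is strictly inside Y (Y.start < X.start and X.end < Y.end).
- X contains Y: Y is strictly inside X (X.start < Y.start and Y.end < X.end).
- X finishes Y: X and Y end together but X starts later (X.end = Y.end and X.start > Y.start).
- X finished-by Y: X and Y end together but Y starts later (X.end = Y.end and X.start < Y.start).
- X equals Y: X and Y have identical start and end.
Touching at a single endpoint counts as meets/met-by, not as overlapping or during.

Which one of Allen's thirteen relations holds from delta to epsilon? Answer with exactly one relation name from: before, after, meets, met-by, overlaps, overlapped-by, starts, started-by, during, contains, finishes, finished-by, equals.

contains

delta = [13:20, 17:35]; epsilon = [13:55, 15:30].
Compare endpoints: delta.start < epsilon.start, delta.start < epsilon.end, delta.end > epsilon.start, delta.end > epsilon.end.
That pattern is 'contains'.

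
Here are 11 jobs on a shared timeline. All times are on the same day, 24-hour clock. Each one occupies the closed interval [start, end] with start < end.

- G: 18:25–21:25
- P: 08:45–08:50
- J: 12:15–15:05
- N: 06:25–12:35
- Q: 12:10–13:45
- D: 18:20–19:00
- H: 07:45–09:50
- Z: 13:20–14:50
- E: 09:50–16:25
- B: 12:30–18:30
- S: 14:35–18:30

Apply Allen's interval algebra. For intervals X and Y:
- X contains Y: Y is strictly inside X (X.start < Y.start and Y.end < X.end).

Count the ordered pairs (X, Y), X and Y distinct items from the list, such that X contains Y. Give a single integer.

8

Checking all 110 ordered pairs for relation 'contains'; matching pairs in alphabetical order:
(B, Z): B contains Z ✓
(E, J): E contains J ✓
(E, Q): E contains Q ✓
(E, Z): E contains Z ✓
(H, P): H contains P ✓
(J, Z): J contains Z ✓
(N, H): N contains H ✓
(N, P): N contains P ✓
Count: 8.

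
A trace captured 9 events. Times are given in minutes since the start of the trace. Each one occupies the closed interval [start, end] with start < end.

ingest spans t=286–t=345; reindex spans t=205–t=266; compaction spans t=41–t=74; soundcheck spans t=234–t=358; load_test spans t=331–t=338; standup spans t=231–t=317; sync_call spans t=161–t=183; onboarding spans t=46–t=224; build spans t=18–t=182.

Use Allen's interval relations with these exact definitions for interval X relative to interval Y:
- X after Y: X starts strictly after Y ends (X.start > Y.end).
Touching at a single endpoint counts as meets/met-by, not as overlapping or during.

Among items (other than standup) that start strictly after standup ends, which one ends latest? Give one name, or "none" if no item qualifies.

Target standup = [t=231, t=317].
build [t=18, t=182] → before → excluded.
compaction [t=41, t=74] → before → excluded.
ingest [t=286, t=345] → overlapped-by → excluded.
load_test [t=331, t=338] → after → candidate.
onboarding [t=46, t=224] → before → excluded.
reindex [t=205, t=266] → overlaps → excluded.
soundcheck [t=234, t=358] → overlapped-by → excluded.
sync_call [t=161, t=183] → before → excluded.
Among candidates, latest end is t=338 → load_test.

load_test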